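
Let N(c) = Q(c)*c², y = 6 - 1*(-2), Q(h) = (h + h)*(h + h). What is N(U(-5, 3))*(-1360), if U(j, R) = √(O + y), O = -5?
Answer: -48960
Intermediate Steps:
Q(h) = 4*h² (Q(h) = (2*h)*(2*h) = 4*h²)
y = 8 (y = 6 + 2 = 8)
U(j, R) = √3 (U(j, R) = √(-5 + 8) = √3)
N(c) = 4*c⁴ (N(c) = (4*c²)*c² = 4*c⁴)
N(U(-5, 3))*(-1360) = (4*(√3)⁴)*(-1360) = (4*9)*(-1360) = 36*(-1360) = -48960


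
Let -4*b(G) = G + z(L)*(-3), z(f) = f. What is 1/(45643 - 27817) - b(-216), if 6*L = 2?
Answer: -1934119/35652 ≈ -54.250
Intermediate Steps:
L = ⅓ (L = (⅙)*2 = ⅓ ≈ 0.33333)
b(G) = ¼ - G/4 (b(G) = -(G + (⅓)*(-3))/4 = -(G - 1)/4 = -(-1 + G)/4 = ¼ - G/4)
1/(45643 - 27817) - b(-216) = 1/(45643 - 27817) - (¼ - ¼*(-216)) = 1/17826 - (¼ + 54) = 1/17826 - 1*217/4 = 1/17826 - 217/4 = -1934119/35652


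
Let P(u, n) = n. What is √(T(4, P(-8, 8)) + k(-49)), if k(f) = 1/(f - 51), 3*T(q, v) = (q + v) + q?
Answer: √4791/30 ≈ 2.3072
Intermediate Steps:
T(q, v) = v/3 + 2*q/3 (T(q, v) = ((q + v) + q)/3 = (v + 2*q)/3 = v/3 + 2*q/3)
k(f) = 1/(-51 + f)
√(T(4, P(-8, 8)) + k(-49)) = √(((⅓)*8 + (⅔)*4) + 1/(-51 - 49)) = √((8/3 + 8/3) + 1/(-100)) = √(16/3 - 1/100) = √(1597/300) = √4791/30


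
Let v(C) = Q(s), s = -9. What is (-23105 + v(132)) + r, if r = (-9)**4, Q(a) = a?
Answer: -16553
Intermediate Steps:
r = 6561
v(C) = -9
(-23105 + v(132)) + r = (-23105 - 9) + 6561 = -23114 + 6561 = -16553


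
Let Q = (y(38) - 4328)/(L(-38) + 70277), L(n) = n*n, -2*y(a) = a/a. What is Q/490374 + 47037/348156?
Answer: 22976321235416/170065084573917 ≈ 0.13510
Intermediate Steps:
y(a) = -½ (y(a) = -a/(2*a) = -½*1 = -½)
L(n) = n²
Q = -8657/143442 (Q = (-½ - 4328)/((-38)² + 70277) = -8657/(2*(1444 + 70277)) = -8657/2/71721 = -8657/2*1/71721 = -8657/143442 ≈ -0.060352)
Q/490374 + 47037/348156 = -8657/143442/490374 + 47037/348156 = -8657/143442*1/490374 + 47037*(1/348156) = -8657/70340227308 + 15679/116052 = 22976321235416/170065084573917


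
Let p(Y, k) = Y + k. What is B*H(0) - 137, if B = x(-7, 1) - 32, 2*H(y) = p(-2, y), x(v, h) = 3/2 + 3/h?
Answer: -219/2 ≈ -109.50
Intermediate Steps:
x(v, h) = 3/2 + 3/h (x(v, h) = 3*(1/2) + 3/h = 3/2 + 3/h)
H(y) = -1 + y/2 (H(y) = (-2 + y)/2 = -1 + y/2)
B = -55/2 (B = (3/2 + 3/1) - 32 = (3/2 + 3*1) - 32 = (3/2 + 3) - 32 = 9/2 - 32 = -55/2 ≈ -27.500)
B*H(0) - 137 = -55*(-1 + (1/2)*0)/2 - 137 = -55*(-1 + 0)/2 - 137 = -55/2*(-1) - 137 = 55/2 - 137 = -219/2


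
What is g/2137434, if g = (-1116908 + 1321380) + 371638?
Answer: 288055/1068717 ≈ 0.26953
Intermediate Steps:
g = 576110 (g = 204472 + 371638 = 576110)
g/2137434 = 576110/2137434 = 576110*(1/2137434) = 288055/1068717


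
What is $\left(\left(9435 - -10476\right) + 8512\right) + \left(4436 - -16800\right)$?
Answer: $49659$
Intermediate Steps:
$\left(\left(9435 - -10476\right) + 8512\right) + \left(4436 - -16800\right) = \left(\left(9435 + 10476\right) + 8512\right) + \left(4436 + 16800\right) = \left(19911 + 8512\right) + 21236 = 28423 + 21236 = 49659$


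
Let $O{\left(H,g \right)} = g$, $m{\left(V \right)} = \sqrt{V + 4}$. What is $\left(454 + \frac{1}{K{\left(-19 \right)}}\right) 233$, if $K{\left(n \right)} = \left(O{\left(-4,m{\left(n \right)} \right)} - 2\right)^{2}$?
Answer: $\frac{233 \left(- 4993 i + 1816 \sqrt{15}\right)}{- 11 i + 4 \sqrt{15}} \approx 1.0577 \cdot 10^{5} + 9.999 i$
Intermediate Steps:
$m{\left(V \right)} = \sqrt{4 + V}$
$K{\left(n \right)} = \left(-2 + \sqrt{4 + n}\right)^{2}$ ($K{\left(n \right)} = \left(\sqrt{4 + n} - 2\right)^{2} = \left(-2 + \sqrt{4 + n}\right)^{2}$)
$\left(454 + \frac{1}{K{\left(-19 \right)}}\right) 233 = \left(454 + \frac{1}{\left(-2 + \sqrt{4 - 19}\right)^{2}}\right) 233 = \left(454 + \frac{1}{\left(-2 + \sqrt{-15}\right)^{2}}\right) 233 = \left(454 + \frac{1}{\left(-2 + i \sqrt{15}\right)^{2}}\right) 233 = 105782 + \frac{233}{\left(-2 + i \sqrt{15}\right)^{2}}$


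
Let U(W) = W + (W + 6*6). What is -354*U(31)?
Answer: -34692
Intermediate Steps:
U(W) = 36 + 2*W (U(W) = W + (W + 36) = W + (36 + W) = 36 + 2*W)
-354*U(31) = -354*(36 + 2*31) = -354*(36 + 62) = -354*98 = -34692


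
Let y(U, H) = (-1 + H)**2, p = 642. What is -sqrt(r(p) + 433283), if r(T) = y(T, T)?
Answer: -6*sqrt(23449) ≈ -918.78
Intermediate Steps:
r(T) = (-1 + T)**2
-sqrt(r(p) + 433283) = -sqrt((-1 + 642)**2 + 433283) = -sqrt(641**2 + 433283) = -sqrt(410881 + 433283) = -sqrt(844164) = -6*sqrt(23449)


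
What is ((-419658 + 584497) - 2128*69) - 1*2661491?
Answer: -2643484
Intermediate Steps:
((-419658 + 584497) - 2128*69) - 1*2661491 = (164839 - 146832) - 2661491 = 18007 - 2661491 = -2643484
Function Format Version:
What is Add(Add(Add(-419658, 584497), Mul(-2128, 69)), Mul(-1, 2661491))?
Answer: -2643484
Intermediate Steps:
Add(Add(Add(-419658, 584497), Mul(-2128, 69)), Mul(-1, 2661491)) = Add(Add(164839, -146832), -2661491) = Add(18007, -2661491) = -2643484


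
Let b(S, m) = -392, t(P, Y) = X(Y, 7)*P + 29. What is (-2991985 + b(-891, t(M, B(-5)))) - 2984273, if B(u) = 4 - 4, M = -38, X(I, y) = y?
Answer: -5976650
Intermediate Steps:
B(u) = 0
t(P, Y) = 29 + 7*P (t(P, Y) = 7*P + 29 = 29 + 7*P)
(-2991985 + b(-891, t(M, B(-5)))) - 2984273 = (-2991985 - 392) - 2984273 = -2992377 - 2984273 = -5976650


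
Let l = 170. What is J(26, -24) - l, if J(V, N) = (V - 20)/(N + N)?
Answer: -1361/8 ≈ -170.13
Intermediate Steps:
J(V, N) = (-20 + V)/(2*N) (J(V, N) = (-20 + V)/((2*N)) = (-20 + V)*(1/(2*N)) = (-20 + V)/(2*N))
J(26, -24) - l = (½)*(-20 + 26)/(-24) - 1*170 = (½)*(-1/24)*6 - 170 = -⅛ - 170 = -1361/8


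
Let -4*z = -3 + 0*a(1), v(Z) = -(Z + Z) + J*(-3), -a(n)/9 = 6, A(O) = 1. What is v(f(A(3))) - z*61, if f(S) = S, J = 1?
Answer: -203/4 ≈ -50.750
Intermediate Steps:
a(n) = -54 (a(n) = -9*6 = -54)
v(Z) = -3 - 2*Z (v(Z) = -(Z + Z) + 1*(-3) = -2*Z - 3 = -3 - 2*Z)
z = ¾ (z = -(-3 + 0*(-54))/4 = -(-3 + 0)/4 = -¼*(-3) = ¾ ≈ 0.75000)
v(f(A(3))) - z*61 = (-3 - 2*1) - 3*61/4 = (-3 - 2) - 1*183/4 = -5 - 183/4 = -203/4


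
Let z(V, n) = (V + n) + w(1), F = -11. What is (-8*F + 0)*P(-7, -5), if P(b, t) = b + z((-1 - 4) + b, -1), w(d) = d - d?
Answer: -1760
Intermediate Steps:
w(d) = 0
z(V, n) = V + n (z(V, n) = (V + n) + 0 = V + n)
P(b, t) = -6 + 2*b (P(b, t) = b + (((-1 - 4) + b) - 1) = b + ((-5 + b) - 1) = b + (-6 + b) = -6 + 2*b)
(-8*F + 0)*P(-7, -5) = (-8*(-11) + 0)*(-6 + 2*(-7)) = (88 + 0)*(-6 - 14) = 88*(-20) = -1760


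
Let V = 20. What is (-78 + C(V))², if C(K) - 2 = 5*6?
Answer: 2116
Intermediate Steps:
C(K) = 32 (C(K) = 2 + 5*6 = 2 + 30 = 32)
(-78 + C(V))² = (-78 + 32)² = (-46)² = 2116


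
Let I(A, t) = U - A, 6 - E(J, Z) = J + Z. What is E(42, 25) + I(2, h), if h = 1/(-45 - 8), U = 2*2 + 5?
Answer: -54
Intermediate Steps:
U = 9 (U = 4 + 5 = 9)
E(J, Z) = 6 - J - Z (E(J, Z) = 6 - (J + Z) = 6 + (-J - Z) = 6 - J - Z)
h = -1/53 (h = 1/(-53) = -1/53 ≈ -0.018868)
I(A, t) = 9 - A
E(42, 25) + I(2, h) = (6 - 1*42 - 1*25) + (9 - 1*2) = (6 - 42 - 25) + (9 - 2) = -61 + 7 = -54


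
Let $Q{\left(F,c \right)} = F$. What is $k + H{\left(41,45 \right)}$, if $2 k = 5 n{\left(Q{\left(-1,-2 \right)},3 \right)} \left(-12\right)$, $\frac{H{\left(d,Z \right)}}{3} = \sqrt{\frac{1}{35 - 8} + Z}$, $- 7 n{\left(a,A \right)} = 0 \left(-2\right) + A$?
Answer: $\frac{90}{7} + \frac{8 \sqrt{57}}{3} \approx 32.99$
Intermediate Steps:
$n{\left(a,A \right)} = - \frac{A}{7}$ ($n{\left(a,A \right)} = - \frac{0 \left(-2\right) + A}{7} = - \frac{0 + A}{7} = - \frac{A}{7}$)
$H{\left(d,Z \right)} = 3 \sqrt{\frac{1}{27} + Z}$ ($H{\left(d,Z \right)} = 3 \sqrt{\frac{1}{35 - 8} + Z} = 3 \sqrt{\frac{1}{27} + Z}$)
$k = \frac{90}{7}$ ($k = \frac{5 \left(\left(- \frac{1}{7}\right) 3\right) \left(-12\right)}{2} = \frac{5 \left(- \frac{3}{7}\right) \left(-12\right)}{2} = \frac{\left(- \frac{15}{7}\right) \left(-12\right)}{2} = \frac{1}{2} \cdot \frac{180}{7} = \frac{90}{7} \approx 12.857$)
$k + H{\left(41,45 \right)} = \frac{90}{7} + \frac{\sqrt{3 + 81 \cdot 45}}{3} = \frac{90}{7} + \frac{\sqrt{3 + 3645}}{3} = \frac{90}{7} + \frac{\sqrt{3648}}{3} = \frac{90}{7} + \frac{8 \sqrt{57}}{3}$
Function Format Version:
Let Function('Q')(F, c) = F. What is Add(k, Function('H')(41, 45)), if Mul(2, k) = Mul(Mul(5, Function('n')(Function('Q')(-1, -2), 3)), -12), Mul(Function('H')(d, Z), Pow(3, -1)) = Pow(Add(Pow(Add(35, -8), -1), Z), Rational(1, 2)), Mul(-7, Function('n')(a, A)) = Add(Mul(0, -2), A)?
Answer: Add(Rational(90, 7), Mul(Rational(8, 3), Pow(57, Rational(1, 2)))) ≈ 32.990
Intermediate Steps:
Function('n')(a, A) = Mul(Rational(-1, 7), A) (Function('n')(a, A) = Mul(Rational(-1, 7), Add(Mul(0, -2), A)) = Mul(Rational(-1, 7), Add(0, A)) = Mul(Rational(-1, 7), A))
Function('H')(d, Z) = Mul(3, Pow(Add(Rational(1, 27), Z), Rational(1, 2))) (Function('H')(d, Z) = Mul(3, Pow(Add(Pow(Add(35, -8), -1), Z), Rational(1, 2))) = Mul(3, Pow(Add(Pow(27, -1), Z), Rational(1, 2))) = Mul(3, Pow(Add(Rational(1, 27), Z), Rational(1, 2))))
k = Rational(90, 7) (k = Mul(Rational(1, 2), Mul(Mul(5, Mul(Rational(-1, 7), 3)), -12)) = Mul(Rational(1, 2), Mul(Mul(5, Rational(-3, 7)), -12)) = Mul(Rational(1, 2), Mul(Rational(-15, 7), -12)) = Mul(Rational(1, 2), Rational(180, 7)) = Rational(90, 7) ≈ 12.857)
Add(k, Function('H')(41, 45)) = Add(Rational(90, 7), Mul(Rational(1, 3), Pow(Add(3, Mul(81, 45)), Rational(1, 2)))) = Add(Rational(90, 7), Mul(Rational(1, 3), Pow(Add(3, 3645), Rational(1, 2)))) = Add(Rational(90, 7), Mul(Rational(1, 3), Pow(3648, Rational(1, 2)))) = Add(Rational(90, 7), Mul(Rational(1, 3), Mul(8, Pow(57, Rational(1, 2))))) = Add(Rational(90, 7), Mul(Rational(8, 3), Pow(57, Rational(1, 2))))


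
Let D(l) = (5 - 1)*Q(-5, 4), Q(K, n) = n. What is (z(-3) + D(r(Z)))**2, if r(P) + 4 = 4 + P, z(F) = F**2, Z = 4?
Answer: 625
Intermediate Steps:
r(P) = P (r(P) = -4 + (4 + P) = P)
D(l) = 16 (D(l) = (5 - 1)*4 = 4*4 = 16)
(z(-3) + D(r(Z)))**2 = ((-3)**2 + 16)**2 = (9 + 16)**2 = 25**2 = 625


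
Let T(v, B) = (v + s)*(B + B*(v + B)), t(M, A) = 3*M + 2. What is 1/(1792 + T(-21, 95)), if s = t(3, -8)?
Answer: -1/69458 ≈ -1.4397e-5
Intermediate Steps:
t(M, A) = 2 + 3*M
s = 11 (s = 2 + 3*3 = 2 + 9 = 11)
T(v, B) = (11 + v)*(B + B*(B + v)) (T(v, B) = (v + 11)*(B + B*(v + B)) = (11 + v)*(B + B*(B + v)))
1/(1792 + T(-21, 95)) = 1/(1792 + 95*(11 + (-21)² + 11*95 + 12*(-21) + 95*(-21))) = 1/(1792 + 95*(11 + 441 + 1045 - 252 - 1995)) = 1/(1792 + 95*(-750)) = 1/(1792 - 71250) = 1/(-69458) = -1/69458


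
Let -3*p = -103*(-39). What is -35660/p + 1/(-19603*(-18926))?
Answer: 13230087440819/496777540142 ≈ 26.632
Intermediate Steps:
p = -1339 (p = -(-103)*(-39)/3 = -⅓*4017 = -1339)
-35660/p + 1/(-19603*(-18926)) = -35660/(-1339) + 1/(-19603*(-18926)) = -35660*(-1/1339) - 1/19603*(-1/18926) = 35660/1339 + 1/371006378 = 13230087440819/496777540142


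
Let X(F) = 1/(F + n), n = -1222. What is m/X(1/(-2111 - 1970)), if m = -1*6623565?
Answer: 33031606054395/4081 ≈ 8.0940e+9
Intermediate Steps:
m = -6623565
X(F) = 1/(-1222 + F) (X(F) = 1/(F - 1222) = 1/(-1222 + F))
m/X(1/(-2111 - 1970)) = -(-8093996430 + 6623565/(-2111 - 1970)) = -6623565/(1/(-1222 + 1/(-4081))) = -6623565/(1/(-1222 - 1/4081)) = -6623565/(1/(-4986983/4081)) = -6623565/(-4081/4986983) = -6623565*(-4986983/4081) = 33031606054395/4081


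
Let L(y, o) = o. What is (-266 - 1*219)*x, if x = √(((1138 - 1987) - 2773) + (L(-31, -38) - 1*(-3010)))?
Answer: -2425*I*√26 ≈ -12365.0*I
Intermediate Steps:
x = 5*I*√26 (x = √(((1138 - 1987) - 2773) + (-38 - 1*(-3010))) = √((-849 - 2773) + (-38 + 3010)) = √(-3622 + 2972) = √(-650) = 5*I*√26 ≈ 25.495*I)
(-266 - 1*219)*x = (-266 - 1*219)*(5*I*√26) = (-266 - 219)*(5*I*√26) = -2425*I*√26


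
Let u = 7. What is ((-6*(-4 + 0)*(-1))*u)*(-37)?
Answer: 6216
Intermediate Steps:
((-6*(-4 + 0)*(-1))*u)*(-37) = (-6*(-4 + 0)*(-1)*7)*(-37) = (-(-24)*(-1)*7)*(-37) = (-6*4*7)*(-37) = -24*7*(-37) = -168*(-37) = 6216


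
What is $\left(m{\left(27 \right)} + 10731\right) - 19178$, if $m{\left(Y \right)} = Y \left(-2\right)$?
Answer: $-8501$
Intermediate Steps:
$m{\left(Y \right)} = - 2 Y$
$\left(m{\left(27 \right)} + 10731\right) - 19178 = \left(\left(-2\right) 27 + 10731\right) - 19178 = \left(-54 + 10731\right) - 19178 = 10677 - 19178 = -8501$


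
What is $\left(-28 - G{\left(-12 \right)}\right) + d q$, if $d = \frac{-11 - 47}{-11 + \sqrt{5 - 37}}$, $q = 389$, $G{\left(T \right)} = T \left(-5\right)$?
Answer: $\frac{234718}{153} + \frac{90248 i \sqrt{2}}{153} \approx 1534.1 + 834.18 i$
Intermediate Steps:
$G{\left(T \right)} = - 5 T$
$d = - \frac{58}{-11 + 4 i \sqrt{2}}$ ($d = - \frac{58}{-11 + \sqrt{-32}} = - \frac{58}{-11 + 4 i \sqrt{2}} \approx 4.1699 + 2.1444 i$)
$\left(-28 - G{\left(-12 \right)}\right) + d q = \left(-28 - \left(-5\right) \left(-12\right)\right) + \left(\frac{638}{153} + \frac{232 i \sqrt{2}}{153}\right) 389 = \left(-28 - 60\right) + \left(\frac{248182}{153} + \frac{90248 i \sqrt{2}}{153}\right) = -88 + \left(\frac{248182}{153} + \frac{90248 i \sqrt{2}}{153}\right) = \frac{234718}{153} + \frac{90248 i \sqrt{2}}{153}$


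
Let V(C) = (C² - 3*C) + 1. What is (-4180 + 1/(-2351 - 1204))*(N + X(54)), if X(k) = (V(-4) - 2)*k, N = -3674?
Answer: 32929540616/3555 ≈ 9.2629e+6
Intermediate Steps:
V(C) = 1 + C² - 3*C
X(k) = 27*k (X(k) = ((1 + (-4)² - 3*(-4)) - 2)*k = ((1 + 16 + 12) - 2)*k = (29 - 2)*k = 27*k)
(-4180 + 1/(-2351 - 1204))*(N + X(54)) = (-4180 + 1/(-2351 - 1204))*(-3674 + 27*54) = (-4180 + 1/(-3555))*(-3674 + 1458) = (-4180 - 1/3555)*(-2216) = -14859901/3555*(-2216) = 32929540616/3555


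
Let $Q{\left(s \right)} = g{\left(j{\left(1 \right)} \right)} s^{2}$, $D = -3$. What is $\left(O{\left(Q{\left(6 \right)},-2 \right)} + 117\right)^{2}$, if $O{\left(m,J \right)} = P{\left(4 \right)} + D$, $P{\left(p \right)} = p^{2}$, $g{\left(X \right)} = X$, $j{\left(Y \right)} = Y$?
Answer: $16900$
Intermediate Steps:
$Q{\left(s \right)} = s^{2}$ ($Q{\left(s \right)} = 1 s^{2} = s^{2}$)
$O{\left(m,J \right)} = 13$ ($O{\left(m,J \right)} = 4^{2} - 3 = 16 - 3 = 13$)
$\left(O{\left(Q{\left(6 \right)},-2 \right)} + 117\right)^{2} = \left(13 + 117\right)^{2} = 130^{2} = 16900$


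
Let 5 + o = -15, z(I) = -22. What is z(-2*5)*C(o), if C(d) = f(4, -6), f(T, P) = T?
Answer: -88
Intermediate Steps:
o = -20 (o = -5 - 15 = -20)
C(d) = 4
z(-2*5)*C(o) = -22*4 = -88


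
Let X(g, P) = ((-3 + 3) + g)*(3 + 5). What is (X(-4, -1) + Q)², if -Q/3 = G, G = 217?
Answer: 466489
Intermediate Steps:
Q = -651 (Q = -3*217 = -651)
X(g, P) = 8*g (X(g, P) = (0 + g)*8 = g*8 = 8*g)
(X(-4, -1) + Q)² = (8*(-4) - 651)² = (-32 - 651)² = (-683)² = 466489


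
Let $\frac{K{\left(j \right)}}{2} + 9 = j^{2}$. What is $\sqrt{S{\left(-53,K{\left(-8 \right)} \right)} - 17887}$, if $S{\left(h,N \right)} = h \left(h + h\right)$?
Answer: $i \sqrt{12269} \approx 110.77 i$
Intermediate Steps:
$K{\left(j \right)} = -18 + 2 j^{2}$
$S{\left(h,N \right)} = 2 h^{2}$ ($S{\left(h,N \right)} = h 2 h = 2 h^{2}$)
$\sqrt{S{\left(-53,K{\left(-8 \right)} \right)} - 17887} = \sqrt{2 \left(-53\right)^{2} - 17887} = \sqrt{2 \cdot 2809 - 17887} = \sqrt{5618 - 17887} = \sqrt{-12269} = i \sqrt{12269}$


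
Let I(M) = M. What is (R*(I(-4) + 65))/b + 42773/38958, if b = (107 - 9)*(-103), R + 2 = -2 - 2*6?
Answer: 234886835/196621026 ≈ 1.1946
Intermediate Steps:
R = -16 (R = -2 + (-2 - 2*6) = -2 + (-2 - 12) = -2 - 14 = -16)
b = -10094 (b = 98*(-103) = -10094)
(R*(I(-4) + 65))/b + 42773/38958 = -16*(-4 + 65)/(-10094) + 42773/38958 = -16*61*(-1/10094) + 42773*(1/38958) = -976*(-1/10094) + 42773/38958 = 488/5047 + 42773/38958 = 234886835/196621026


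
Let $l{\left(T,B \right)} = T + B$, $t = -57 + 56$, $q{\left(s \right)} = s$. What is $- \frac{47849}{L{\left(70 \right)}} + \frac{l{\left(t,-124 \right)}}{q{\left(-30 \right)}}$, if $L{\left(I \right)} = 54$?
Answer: $- \frac{23812}{27} \approx -881.93$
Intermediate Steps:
$t = -1$
$l{\left(T,B \right)} = B + T$
$- \frac{47849}{L{\left(70 \right)}} + \frac{l{\left(t,-124 \right)}}{q{\left(-30 \right)}} = - \frac{47849}{54} + \frac{-124 - 1}{-30} = \left(-47849\right) \frac{1}{54} - - \frac{25}{6} = - \frac{47849}{54} + \frac{25}{6} = - \frac{23812}{27}$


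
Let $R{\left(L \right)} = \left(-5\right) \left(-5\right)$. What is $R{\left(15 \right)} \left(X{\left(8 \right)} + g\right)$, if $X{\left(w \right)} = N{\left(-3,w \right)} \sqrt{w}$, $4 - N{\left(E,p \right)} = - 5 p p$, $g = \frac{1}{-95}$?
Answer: $- \frac{5}{19} + 16200 \sqrt{2} \approx 22910.0$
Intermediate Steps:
$R{\left(L \right)} = 25$
$g = - \frac{1}{95} \approx -0.010526$
$N{\left(E,p \right)} = 4 + 5 p^{2}$ ($N{\left(E,p \right)} = 4 - - 5 p p = 4 - - 5 p^{2} = 4 + 5 p^{2}$)
$X{\left(w \right)} = \sqrt{w} \left(4 + 5 w^{2}\right)$ ($X{\left(w \right)} = \left(4 + 5 w^{2}\right) \sqrt{w} = \sqrt{w} \left(4 + 5 w^{2}\right)$)
$R{\left(15 \right)} \left(X{\left(8 \right)} + g\right) = 25 \left(\sqrt{8} \left(4 + 5 \cdot 8^{2}\right) - \frac{1}{95}\right) = 25 \left(2 \sqrt{2} \left(4 + 5 \cdot 64\right) - \frac{1}{95}\right) = 25 \left(2 \sqrt{2} \left(4 + 320\right) - \frac{1}{95}\right) = 25 \left(2 \sqrt{2} \cdot 324 - \frac{1}{95}\right) = 25 \left(648 \sqrt{2} - \frac{1}{95}\right) = 25 \left(- \frac{1}{95} + 648 \sqrt{2}\right) = - \frac{5}{19} + 16200 \sqrt{2}$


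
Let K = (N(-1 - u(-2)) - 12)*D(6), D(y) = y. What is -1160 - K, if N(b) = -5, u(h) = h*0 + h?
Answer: -1058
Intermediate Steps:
u(h) = h (u(h) = 0 + h = h)
K = -102 (K = (-5 - 12)*6 = -17*6 = -102)
-1160 - K = -1160 - 1*(-102) = -1160 + 102 = -1058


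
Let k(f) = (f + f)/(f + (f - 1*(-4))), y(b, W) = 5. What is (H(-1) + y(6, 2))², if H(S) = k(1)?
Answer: 256/9 ≈ 28.444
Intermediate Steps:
k(f) = 2*f/(4 + 2*f) (k(f) = (2*f)/(f + (f + 4)) = (2*f)/(f + (4 + f)) = (2*f)/(4 + 2*f) = 2*f/(4 + 2*f))
H(S) = ⅓ (H(S) = 1/(2 + 1) = 1/3 = 1*(⅓) = ⅓)
(H(-1) + y(6, 2))² = (⅓ + 5)² = (16/3)² = 256/9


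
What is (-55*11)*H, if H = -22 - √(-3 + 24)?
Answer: 13310 + 605*√21 ≈ 16082.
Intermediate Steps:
H = -22 - √21 ≈ -26.583
(-55*11)*H = (-55*11)*(-22 - √21) = -605*(-22 - √21) = 13310 + 605*√21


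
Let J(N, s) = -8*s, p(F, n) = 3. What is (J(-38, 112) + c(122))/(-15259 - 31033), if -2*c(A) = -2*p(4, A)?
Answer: 893/46292 ≈ 0.019291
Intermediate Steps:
c(A) = 3 (c(A) = -(-1)*3 = -½*(-6) = 3)
(J(-38, 112) + c(122))/(-15259 - 31033) = (-8*112 + 3)/(-15259 - 31033) = (-896 + 3)/(-46292) = -893*(-1/46292) = 893/46292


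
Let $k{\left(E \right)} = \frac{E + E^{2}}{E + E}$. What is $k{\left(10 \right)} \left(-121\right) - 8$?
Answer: $- \frac{1347}{2} \approx -673.5$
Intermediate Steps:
$k{\left(E \right)} = \frac{E + E^{2}}{2 E}$
$k{\left(10 \right)} \left(-121\right) - 8 = \left(\frac{1}{2} + \frac{1}{2} \cdot 10\right) \left(-121\right) - 8 = \left(\frac{1}{2} + 5\right) \left(-121\right) - 8 = \frac{11}{2} \left(-121\right) - 8 = - \frac{1331}{2} - 8 = - \frac{1347}{2}$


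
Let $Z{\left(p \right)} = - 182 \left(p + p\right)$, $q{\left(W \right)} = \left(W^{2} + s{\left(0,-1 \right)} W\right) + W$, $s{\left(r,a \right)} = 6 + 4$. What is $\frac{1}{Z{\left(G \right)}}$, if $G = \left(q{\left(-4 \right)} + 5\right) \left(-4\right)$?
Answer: $- \frac{1}{33488} \approx -2.9861 \cdot 10^{-5}$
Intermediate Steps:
$s{\left(r,a \right)} = 10$
$q{\left(W \right)} = W^{2} + 11 W$ ($q{\left(W \right)} = \left(W^{2} + 10 W\right) + W = W^{2} + 11 W$)
$G = 92$ ($G = \left(- 4 \left(11 - 4\right) + 5\right) \left(-4\right) = \left(\left(-4\right) 7 + 5\right) \left(-4\right) = \left(-28 + 5\right) \left(-4\right) = \left(-23\right) \left(-4\right) = 92$)
$Z{\left(p \right)} = - 364 p$ ($Z{\left(p \right)} = - 182 \cdot 2 p = - 364 p$)
$\frac{1}{Z{\left(G \right)}} = \frac{1}{\left(-364\right) 92} = \frac{1}{-33488} = - \frac{1}{33488}$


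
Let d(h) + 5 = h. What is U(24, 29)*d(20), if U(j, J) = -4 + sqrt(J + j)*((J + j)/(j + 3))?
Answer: -60 + 265*sqrt(53)/9 ≈ 154.36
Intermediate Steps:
d(h) = -5 + h
U(j, J) = -4 + (J + j)**(3/2)/(3 + j) (U(j, J) = -4 + sqrt(J + j)*((J + j)/(3 + j)) = -4 + (J + j)**(3/2)/(3 + j))
U(24, 29)*d(20) = ((-12 + (29 + 24)**(3/2) - 4*24)/(3 + 24))*(-5 + 20) = ((-12 + 53**(3/2) - 96)/27)*15 = ((-12 + 53*sqrt(53) - 96)/27)*15 = ((-108 + 53*sqrt(53))/27)*15 = (-4 + 53*sqrt(53)/27)*15 = -60 + 265*sqrt(53)/9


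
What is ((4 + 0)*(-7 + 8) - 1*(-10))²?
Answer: 196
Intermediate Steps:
((4 + 0)*(-7 + 8) - 1*(-10))² = (4*1 + 10)² = (4 + 10)² = 14² = 196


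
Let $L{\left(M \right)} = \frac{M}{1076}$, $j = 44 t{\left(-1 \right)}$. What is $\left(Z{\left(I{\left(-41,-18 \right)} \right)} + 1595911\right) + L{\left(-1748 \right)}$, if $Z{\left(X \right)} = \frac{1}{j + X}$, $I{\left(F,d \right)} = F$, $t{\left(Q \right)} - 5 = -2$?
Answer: $\frac{39066265871}{24479} \approx 1.5959 \cdot 10^{6}$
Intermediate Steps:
$t{\left(Q \right)} = 3$ ($t{\left(Q \right)} = 5 - 2 = 3$)
$j = 132$ ($j = 44 \cdot 3 = 132$)
$L{\left(M \right)} = \frac{M}{1076}$ ($L{\left(M \right)} = M \frac{1}{1076} = \frac{M}{1076}$)
$Z{\left(X \right)} = \frac{1}{132 + X}$
$\left(Z{\left(I{\left(-41,-18 \right)} \right)} + 1595911\right) + L{\left(-1748 \right)} = \left(\frac{1}{132 - 41} + 1595911\right) + \frac{1}{1076} \left(-1748\right) = \left(\frac{1}{91} + 1595911\right) - \frac{437}{269} = \frac{145227902}{91} - \frac{437}{269} = \frac{39066265871}{24479}$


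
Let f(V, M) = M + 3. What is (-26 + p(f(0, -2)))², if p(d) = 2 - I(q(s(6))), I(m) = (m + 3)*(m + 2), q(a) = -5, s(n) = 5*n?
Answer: 900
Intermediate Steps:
f(V, M) = 3 + M
I(m) = (2 + m)*(3 + m) (I(m) = (3 + m)*(2 + m) = (2 + m)*(3 + m))
p(d) = -4 (p(d) = 2 - (6 + (-5)² + 5*(-5)) = 2 - (6 + 25 - 25) = 2 - 1*6 = 2 - 6 = -4)
(-26 + p(f(0, -2)))² = (-26 - 4)² = (-30)² = 900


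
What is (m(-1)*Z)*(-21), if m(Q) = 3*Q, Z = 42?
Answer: 2646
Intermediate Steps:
(m(-1)*Z)*(-21) = ((3*(-1))*42)*(-21) = -3*42*(-21) = -126*(-21) = 2646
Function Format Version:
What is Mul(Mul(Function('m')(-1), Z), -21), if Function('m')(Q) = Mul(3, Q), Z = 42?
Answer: 2646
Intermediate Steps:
Mul(Mul(Function('m')(-1), Z), -21) = Mul(Mul(Mul(3, -1), 42), -21) = Mul(Mul(-3, 42), -21) = Mul(-126, -21) = 2646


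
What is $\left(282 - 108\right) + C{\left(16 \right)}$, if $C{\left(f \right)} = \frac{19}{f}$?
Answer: $\frac{2803}{16} \approx 175.19$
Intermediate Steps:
$\left(282 - 108\right) + C{\left(16 \right)} = \left(282 - 108\right) + \frac{19}{16} = 174 + 19 \cdot \frac{1}{16} = 174 + \frac{19}{16} = \frac{2803}{16}$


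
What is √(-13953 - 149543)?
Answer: 2*I*√40874 ≈ 404.35*I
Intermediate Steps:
√(-13953 - 149543) = √(-163496) = 2*I*√40874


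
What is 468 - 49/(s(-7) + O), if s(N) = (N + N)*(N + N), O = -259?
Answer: 4219/9 ≈ 468.78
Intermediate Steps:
s(N) = 4*N**2 (s(N) = (2*N)*(2*N) = 4*N**2)
468 - 49/(s(-7) + O) = 468 - 49/(4*(-7)**2 - 259) = 468 - 49/(4*49 - 259) = 468 - 49/(196 - 259) = 468 - 49/(-63) = 468 - 1/63*(-49) = 468 + 7/9 = 4219/9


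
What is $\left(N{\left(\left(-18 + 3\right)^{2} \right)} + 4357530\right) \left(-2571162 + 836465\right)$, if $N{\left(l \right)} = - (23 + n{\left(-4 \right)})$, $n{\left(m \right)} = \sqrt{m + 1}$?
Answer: $-7558954320379 + 1734697 i \sqrt{3} \approx -7.559 \cdot 10^{12} + 3.0046 \cdot 10^{6} i$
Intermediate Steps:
$n{\left(m \right)} = \sqrt{1 + m}$
$N{\left(l \right)} = -23 - i \sqrt{3}$ ($N{\left(l \right)} = - (23 + \sqrt{1 - 4}) = - (23 + \sqrt{-3}) = - (23 + i \sqrt{3}) = -23 - i \sqrt{3}$)
$\left(N{\left(\left(-18 + 3\right)^{2} \right)} + 4357530\right) \left(-2571162 + 836465\right) = \left(\left(-23 - i \sqrt{3}\right) + 4357530\right) \left(-2571162 + 836465\right) = \left(4357507 - i \sqrt{3}\right) \left(-1734697\right) = -7558954320379 + 1734697 i \sqrt{3}$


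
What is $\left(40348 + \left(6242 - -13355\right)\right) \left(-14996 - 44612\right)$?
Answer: $-3573201560$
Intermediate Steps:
$\left(40348 + \left(6242 - -13355\right)\right) \left(-14996 - 44612\right) = \left(40348 + \left(6242 + 13355\right)\right) \left(-59608\right) = \left(40348 + 19597\right) \left(-59608\right) = 59945 \left(-59608\right) = -3573201560$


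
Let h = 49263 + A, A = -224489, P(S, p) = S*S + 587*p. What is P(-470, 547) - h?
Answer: 717215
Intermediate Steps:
P(S, p) = S² + 587*p
h = -175226 (h = 49263 - 224489 = -175226)
P(-470, 547) - h = ((-470)² + 587*547) - 1*(-175226) = (220900 + 321089) + 175226 = 541989 + 175226 = 717215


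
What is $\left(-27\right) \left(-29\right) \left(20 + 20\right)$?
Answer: $31320$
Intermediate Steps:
$\left(-27\right) \left(-29\right) \left(20 + 20\right) = 783 \cdot 40 = 31320$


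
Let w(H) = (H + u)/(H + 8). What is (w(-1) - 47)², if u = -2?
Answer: 110224/49 ≈ 2249.5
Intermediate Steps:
w(H) = (-2 + H)/(8 + H) (w(H) = (H - 2)/(H + 8) = (-2 + H)/(8 + H))
(w(-1) - 47)² = ((-2 - 1)/(8 - 1) - 47)² = (-3/7 - 47)² = (-332/7)² = 110224/49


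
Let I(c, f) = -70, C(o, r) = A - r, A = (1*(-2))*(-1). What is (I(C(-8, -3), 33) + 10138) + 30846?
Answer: 40914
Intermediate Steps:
A = 2 (A = -2*(-1) = 2)
C(o, r) = 2 - r
(I(C(-8, -3), 33) + 10138) + 30846 = (-70 + 10138) + 30846 = 10068 + 30846 = 40914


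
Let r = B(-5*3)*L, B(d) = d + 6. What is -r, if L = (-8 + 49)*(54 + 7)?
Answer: 22509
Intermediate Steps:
B(d) = 6 + d
L = 2501 (L = 41*61 = 2501)
r = -22509 (r = (6 - 5*3)*2501 = (6 - 15)*2501 = -9*2501 = -22509)
-r = -1*(-22509) = 22509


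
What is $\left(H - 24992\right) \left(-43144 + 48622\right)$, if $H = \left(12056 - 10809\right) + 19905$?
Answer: $-21035520$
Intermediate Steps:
$H = 21152$ ($H = \left(12056 - 10809\right) + 19905 = 1247 + 19905 = 21152$)
$\left(H - 24992\right) \left(-43144 + 48622\right) = \left(21152 - 24992\right) \left(-43144 + 48622\right) = \left(-3840\right) 5478 = -21035520$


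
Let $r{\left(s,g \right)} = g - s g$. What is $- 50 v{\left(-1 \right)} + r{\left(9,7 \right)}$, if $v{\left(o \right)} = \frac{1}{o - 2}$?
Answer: $- \frac{118}{3} \approx -39.333$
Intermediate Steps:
$r{\left(s,g \right)} = g - g s$
$v{\left(o \right)} = \frac{1}{-2 + o}$
$- 50 v{\left(-1 \right)} + r{\left(9,7 \right)} = - \frac{50}{-2 - 1} + 7 \left(1 - 9\right) = - \frac{50}{-3} + 7 \left(1 - 9\right) = \left(-50\right) \left(- \frac{1}{3}\right) + 7 \left(-8\right) = \frac{50}{3} - 56 = - \frac{118}{3}$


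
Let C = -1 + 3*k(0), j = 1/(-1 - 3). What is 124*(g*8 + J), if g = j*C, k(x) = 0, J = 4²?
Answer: 2232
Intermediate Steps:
J = 16
j = -¼ (j = 1/(-4) = -¼ ≈ -0.25000)
C = -1 (C = -1 + 3*0 = -1 + 0 = -1)
g = ¼ (g = -¼*(-1) = ¼ ≈ 0.25000)
124*(g*8 + J) = 124*((¼)*8 + 16) = 124*(2 + 16) = 124*18 = 2232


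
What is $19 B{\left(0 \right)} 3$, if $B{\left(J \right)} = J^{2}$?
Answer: $0$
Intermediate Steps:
$19 B{\left(0 \right)} 3 = 19 \cdot 0^{2} \cdot 3 = 19 \cdot 0 \cdot 3 = 0 \cdot 3 = 0$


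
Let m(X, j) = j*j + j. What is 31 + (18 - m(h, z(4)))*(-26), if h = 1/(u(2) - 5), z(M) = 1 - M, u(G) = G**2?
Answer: -281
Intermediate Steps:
h = -1 (h = 1/(2**2 - 5) = 1/(4 - 5) = 1/(-1) = -1)
m(X, j) = j + j**2 (m(X, j) = j**2 + j = j + j**2)
31 + (18 - m(h, z(4)))*(-26) = 31 + (18 - (1 - 1*4)*(1 + (1 - 1*4)))*(-26) = 31 + (18 - (1 - 4)*(1 + (1 - 4)))*(-26) = 31 + (18 - (-3)*(1 - 3))*(-26) = 31 + (18 - (-3)*(-2))*(-26) = 31 + (18 - 1*6)*(-26) = 31 + (18 - 6)*(-26) = 31 + 12*(-26) = 31 - 312 = -281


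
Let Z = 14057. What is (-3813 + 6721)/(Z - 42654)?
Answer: -2908/28597 ≈ -0.10169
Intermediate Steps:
(-3813 + 6721)/(Z - 42654) = (-3813 + 6721)/(14057 - 42654) = 2908/(-28597) = 2908*(-1/28597) = -2908/28597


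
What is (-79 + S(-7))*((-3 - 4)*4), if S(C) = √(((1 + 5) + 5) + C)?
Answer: 2156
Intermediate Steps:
S(C) = √(11 + C) (S(C) = √((6 + 5) + C) = √(11 + C))
(-79 + S(-7))*((-3 - 4)*4) = (-79 + √(11 - 7))*((-3 - 4)*4) = (-79 + √4)*(-7*4) = (-79 + 2)*(-28) = -77*(-28) = 2156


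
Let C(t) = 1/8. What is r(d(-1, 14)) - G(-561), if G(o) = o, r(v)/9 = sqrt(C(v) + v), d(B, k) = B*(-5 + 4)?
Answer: 561 + 27*sqrt(2)/4 ≈ 570.55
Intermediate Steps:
d(B, k) = -B (d(B, k) = B*(-1) = -B)
C(t) = 1/8
r(v) = 9*sqrt(1/8 + v)
r(d(-1, 14)) - G(-561) = 9*sqrt(2 + 16*(-1*(-1)))/4 - 1*(-561) = 9*sqrt(2 + 16*1)/4 + 561 = 9*sqrt(2 + 16)/4 + 561 = 9*sqrt(18)/4 + 561 = 9*(3*sqrt(2))/4 + 561 = 27*sqrt(2)/4 + 561 = 561 + 27*sqrt(2)/4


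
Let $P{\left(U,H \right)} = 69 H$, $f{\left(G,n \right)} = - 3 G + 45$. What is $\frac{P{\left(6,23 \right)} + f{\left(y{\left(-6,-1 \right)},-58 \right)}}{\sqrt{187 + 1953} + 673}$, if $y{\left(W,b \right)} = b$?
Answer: $\frac{366785}{150263} - \frac{1090 \sqrt{535}}{150263} \approx 2.2732$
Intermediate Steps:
$f{\left(G,n \right)} = 45 - 3 G$
$\frac{P{\left(6,23 \right)} + f{\left(y{\left(-6,-1 \right)},-58 \right)}}{\sqrt{187 + 1953} + 673} = \frac{69 \cdot 23 + \left(45 - -3\right)}{\sqrt{187 + 1953} + 673} = \frac{1587 + \left(45 + 3\right)}{\sqrt{2140} + 673} = \frac{1587 + 48}{2 \sqrt{535} + 673} = \frac{1635}{673 + 2 \sqrt{535}}$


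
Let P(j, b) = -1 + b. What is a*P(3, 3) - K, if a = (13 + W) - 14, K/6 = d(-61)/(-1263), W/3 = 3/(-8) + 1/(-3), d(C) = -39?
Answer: -10837/1684 ≈ -6.4353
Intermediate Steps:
W = -17/8 (W = 3*(3/(-8) + 1/(-3)) = 3*(3*(-1/8) + 1*(-1/3)) = 3*(-3/8 - 1/3) = 3*(-17/24) = -17/8 ≈ -2.1250)
K = 78/421 (K = 6*(-39/(-1263)) = 6*(-39*(-1/1263)) = 6*(13/421) = 78/421 ≈ 0.18527)
a = -25/8 (a = (13 - 17/8) - 14 = 87/8 - 14 = -25/8 ≈ -3.1250)
a*P(3, 3) - K = -25*(-1 + 3)/8 - 1*78/421 = -25/8*2 - 78/421 = -25/4 - 78/421 = -10837/1684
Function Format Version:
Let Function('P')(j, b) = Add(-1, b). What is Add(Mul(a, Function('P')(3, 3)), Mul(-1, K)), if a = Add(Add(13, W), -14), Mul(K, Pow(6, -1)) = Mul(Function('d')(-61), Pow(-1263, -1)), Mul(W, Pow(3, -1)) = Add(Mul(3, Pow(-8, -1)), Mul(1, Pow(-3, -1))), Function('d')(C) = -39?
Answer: Rational(-10837, 1684) ≈ -6.4353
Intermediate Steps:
W = Rational(-17, 8) (W = Mul(3, Add(Mul(3, Pow(-8, -1)), Mul(1, Pow(-3, -1)))) = Mul(3, Add(Mul(3, Rational(-1, 8)), Mul(1, Rational(-1, 3)))) = Mul(3, Add(Rational(-3, 8), Rational(-1, 3))) = Mul(3, Rational(-17, 24)) = Rational(-17, 8) ≈ -2.1250)
K = Rational(78, 421) (K = Mul(6, Mul(-39, Pow(-1263, -1))) = Mul(6, Mul(-39, Rational(-1, 1263))) = Mul(6, Rational(13, 421)) = Rational(78, 421) ≈ 0.18527)
a = Rational(-25, 8) (a = Add(Add(13, Rational(-17, 8)), -14) = Add(Rational(87, 8), -14) = Rational(-25, 8) ≈ -3.1250)
Add(Mul(a, Function('P')(3, 3)), Mul(-1, K)) = Add(Mul(Rational(-25, 8), Add(-1, 3)), Mul(-1, Rational(78, 421))) = Add(Mul(Rational(-25, 8), 2), Rational(-78, 421)) = Add(Rational(-25, 4), Rational(-78, 421)) = Rational(-10837, 1684)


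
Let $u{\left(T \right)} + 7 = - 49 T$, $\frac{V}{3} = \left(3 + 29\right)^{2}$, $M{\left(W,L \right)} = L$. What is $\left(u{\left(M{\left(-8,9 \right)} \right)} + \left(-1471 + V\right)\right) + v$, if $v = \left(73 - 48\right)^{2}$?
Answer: $1778$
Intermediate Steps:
$V = 3072$ ($V = 3 \left(3 + 29\right)^{2} = 3 \cdot 32^{2} = 3 \cdot 1024 = 3072$)
$v = 625$ ($v = 25^{2} = 625$)
$u{\left(T \right)} = -7 - 49 T$
$\left(u{\left(M{\left(-8,9 \right)} \right)} + \left(-1471 + V\right)\right) + v = \left(\left(-7 - 441\right) + \left(-1471 + 3072\right)\right) + 625 = \left(\left(-7 - 441\right) + 1601\right) + 625 = \left(-448 + 1601\right) + 625 = 1153 + 625 = 1778$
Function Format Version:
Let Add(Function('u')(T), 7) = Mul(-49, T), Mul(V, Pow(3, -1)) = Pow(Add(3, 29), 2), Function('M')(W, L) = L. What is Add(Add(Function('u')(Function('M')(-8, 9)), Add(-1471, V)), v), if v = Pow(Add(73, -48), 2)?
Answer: 1778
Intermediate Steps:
V = 3072 (V = Mul(3, Pow(Add(3, 29), 2)) = Mul(3, Pow(32, 2)) = Mul(3, 1024) = 3072)
v = 625 (v = Pow(25, 2) = 625)
Function('u')(T) = Add(-7, Mul(-49, T))
Add(Add(Function('u')(Function('M')(-8, 9)), Add(-1471, V)), v) = Add(Add(Add(-7, Mul(-49, 9)), Add(-1471, 3072)), 625) = Add(Add(Add(-7, -441), 1601), 625) = Add(Add(-448, 1601), 625) = Add(1153, 625) = 1778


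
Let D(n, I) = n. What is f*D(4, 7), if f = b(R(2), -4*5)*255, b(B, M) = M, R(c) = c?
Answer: -20400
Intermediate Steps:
f = -5100 (f = -4*5*255 = -20*255 = -5100)
f*D(4, 7) = -5100*4 = -20400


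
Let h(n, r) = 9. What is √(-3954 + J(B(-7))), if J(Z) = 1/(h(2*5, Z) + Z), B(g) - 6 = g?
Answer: I*√63262/4 ≈ 62.88*I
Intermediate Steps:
B(g) = 6 + g
J(Z) = 1/(9 + Z)
√(-3954 + J(B(-7))) = √(-3954 + 1/(9 + (6 - 7))) = √(-3954 + 1/(9 - 1)) = √(-3954 + 1/8) = √(-3954 + ⅛) = √(-31631/8) = I*√63262/4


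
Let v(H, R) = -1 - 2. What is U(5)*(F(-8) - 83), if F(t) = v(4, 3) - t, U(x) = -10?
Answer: 780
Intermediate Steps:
v(H, R) = -3
F(t) = -3 - t
U(5)*(F(-8) - 83) = -10*((-3 - 1*(-8)) - 83) = -10*((-3 + 8) - 83) = -10*(5 - 83) = -10*(-78) = 780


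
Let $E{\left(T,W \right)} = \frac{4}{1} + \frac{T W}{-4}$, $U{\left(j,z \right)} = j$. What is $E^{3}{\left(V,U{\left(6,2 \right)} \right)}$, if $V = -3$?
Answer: $\frac{4913}{8} \approx 614.13$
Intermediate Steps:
$E{\left(T,W \right)} = 4 - \frac{T W}{4}$ ($E{\left(T,W \right)} = 4 \cdot 1 + T W \left(- \frac{1}{4}\right) = 4 - \frac{T W}{4}$)
$E^{3}{\left(V,U{\left(6,2 \right)} \right)} = \left(4 - \left(- \frac{3}{4}\right) 6\right)^{3} = \left(4 + \frac{9}{2}\right)^{3} = \left(\frac{17}{2}\right)^{3} = \frac{4913}{8}$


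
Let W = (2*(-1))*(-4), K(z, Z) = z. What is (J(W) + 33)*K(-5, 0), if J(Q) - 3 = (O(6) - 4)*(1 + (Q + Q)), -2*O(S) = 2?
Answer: 245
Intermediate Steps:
O(S) = -1 (O(S) = -½*2 = -1)
W = 8 (W = -2*(-4) = 8)
J(Q) = -2 - 10*Q (J(Q) = 3 + (-1 - 4)*(1 + (Q + Q)) = 3 - 5*(1 + 2*Q) = 3 + (-5 - 10*Q) = -2 - 10*Q)
(J(W) + 33)*K(-5, 0) = ((-2 - 10*8) + 33)*(-5) = ((-2 - 80) + 33)*(-5) = (-82 + 33)*(-5) = -49*(-5) = 245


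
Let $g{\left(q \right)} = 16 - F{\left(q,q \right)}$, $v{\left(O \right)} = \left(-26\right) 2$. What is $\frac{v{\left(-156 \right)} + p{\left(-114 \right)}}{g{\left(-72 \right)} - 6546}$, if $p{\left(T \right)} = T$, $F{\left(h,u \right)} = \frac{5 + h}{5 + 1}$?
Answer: $\frac{996}{39113} \approx 0.025465$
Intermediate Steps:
$F{\left(h,u \right)} = \frac{5}{6} + \frac{h}{6}$ ($F{\left(h,u \right)} = \frac{5 + h}{6} = \left(5 + h\right) \frac{1}{6} = \frac{5}{6} + \frac{h}{6}$)
$v{\left(O \right)} = -52$
$g{\left(q \right)} = \frac{91}{6} - \frac{q}{6}$ ($g{\left(q \right)} = 16 - \left(\frac{5}{6} + \frac{q}{6}\right) = \frac{91}{6} - \frac{q}{6}$)
$\frac{v{\left(-156 \right)} + p{\left(-114 \right)}}{g{\left(-72 \right)} - 6546} = \frac{-52 - 114}{\left(\frac{91}{6} - -12\right) - 6546} = - \frac{166}{\left(\frac{91}{6} + 12\right) - 6546} = - \frac{166}{\frac{163}{6} - 6546} = - \frac{166}{- \frac{39113}{6}} = \left(-166\right) \left(- \frac{6}{39113}\right) = \frac{996}{39113}$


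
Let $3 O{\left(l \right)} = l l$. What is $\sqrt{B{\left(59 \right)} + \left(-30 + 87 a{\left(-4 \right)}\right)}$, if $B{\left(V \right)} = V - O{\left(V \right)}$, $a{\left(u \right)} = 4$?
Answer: $\frac{5 i \sqrt{282}}{3} \approx 27.988 i$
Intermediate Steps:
$O{\left(l \right)} = \frac{l^{2}}{3}$ ($O{\left(l \right)} = \frac{l l}{3} = \frac{l^{2}}{3}$)
$B{\left(V \right)} = V - \frac{V^{2}}{3}$
$\sqrt{B{\left(59 \right)} + \left(-30 + 87 a{\left(-4 \right)}\right)} = \sqrt{\frac{1}{3} \cdot 59 \left(3 - 59\right) + \left(-30 + 87 \cdot 4\right)} = \sqrt{\frac{1}{3} \cdot 59 \left(3 - 59\right) + \left(-30 + 348\right)} = \sqrt{\frac{1}{3} \cdot 59 \left(-56\right) + 318} = \sqrt{- \frac{3304}{3} + 318} = \sqrt{- \frac{2350}{3}} = \frac{5 i \sqrt{282}}{3}$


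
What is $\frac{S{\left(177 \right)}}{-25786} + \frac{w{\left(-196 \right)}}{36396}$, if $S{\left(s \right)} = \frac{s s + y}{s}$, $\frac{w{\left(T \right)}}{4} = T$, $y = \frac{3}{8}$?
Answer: $- \frac{3145690387}{110743856208} \approx -0.028405$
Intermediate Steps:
$y = \frac{3}{8}$ ($y = 3 \cdot \frac{1}{8} = \frac{3}{8} \approx 0.375$)
$w{\left(T \right)} = 4 T$
$S{\left(s \right)} = \frac{\frac{3}{8} + s^{2}}{s}$ ($S{\left(s \right)} = \frac{s s + \frac{3}{8}}{s} = \frac{s^{2} + \frac{3}{8}}{s} = \frac{\frac{3}{8} + s^{2}}{s}$)
$\frac{S{\left(177 \right)}}{-25786} + \frac{w{\left(-196 \right)}}{36396} = \frac{177 + \frac{3}{8 \cdot 177}}{-25786} + \frac{4 \left(-196\right)}{36396} = \left(177 + \frac{3}{8} \cdot \frac{1}{177}\right) \left(- \frac{1}{25786}\right) - \frac{196}{9099} = \left(177 + \frac{1}{472}\right) \left(- \frac{1}{25786}\right) - \frac{196}{9099} = \frac{83545}{472} \left(- \frac{1}{25786}\right) - \frac{196}{9099} = - \frac{83545}{12170992} - \frac{196}{9099} = - \frac{3145690387}{110743856208}$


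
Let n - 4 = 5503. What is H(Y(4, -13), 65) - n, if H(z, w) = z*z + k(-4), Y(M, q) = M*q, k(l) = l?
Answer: -2807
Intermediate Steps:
n = 5507 (n = 4 + 5503 = 5507)
H(z, w) = -4 + z² (H(z, w) = z*z - 4 = z² - 4 = -4 + z²)
H(Y(4, -13), 65) - n = (-4 + (4*(-13))²) - 1*5507 = (-4 + (-52)²) - 5507 = (-4 + 2704) - 5507 = 2700 - 5507 = -2807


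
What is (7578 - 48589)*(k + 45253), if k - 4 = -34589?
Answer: -437505348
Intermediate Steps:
k = -34585 (k = 4 - 34589 = -34585)
(7578 - 48589)*(k + 45253) = (7578 - 48589)*(-34585 + 45253) = -41011*10668 = -437505348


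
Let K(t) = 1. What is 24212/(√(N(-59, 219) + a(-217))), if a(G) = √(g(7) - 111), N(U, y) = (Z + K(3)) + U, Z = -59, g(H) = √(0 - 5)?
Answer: 24212/√(-117 + √(-111 + I*√5)) ≈ 100.42 - 2232.6*I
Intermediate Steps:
g(H) = I*√5 (g(H) = √(-5) = I*√5)
N(U, y) = -58 + U (N(U, y) = (-59 + 1) + U = -58 + U)
a(G) = √(-111 + I*√5) (a(G) = √(I*√5 - 111) = √(-111 + I*√5))
24212/(√(N(-59, 219) + a(-217))) = 24212/(√((-58 - 59) + √(-111 + I*√5))) = 24212/(√(-117 + √(-111 + I*√5))) = 24212/√(-117 + √(-111 + I*√5))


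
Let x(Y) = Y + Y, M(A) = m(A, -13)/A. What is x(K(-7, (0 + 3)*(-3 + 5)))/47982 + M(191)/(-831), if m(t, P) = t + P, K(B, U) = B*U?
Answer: -3645560/1269291837 ≈ -0.0028721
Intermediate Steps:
m(t, P) = P + t
M(A) = (-13 + A)/A
x(Y) = 2*Y
x(K(-7, (0 + 3)*(-3 + 5)))/47982 + M(191)/(-831) = (2*(-7*(0 + 3)*(-3 + 5)))/47982 + ((-13 + 191)/191)/(-831) = (2*(-21*2))*(1/47982) + ((1/191)*178)*(-1/831) = (2*(-7*6))*(1/47982) + (178/191)*(-1/831) = (2*(-42))*(1/47982) - 178/158721 = -84*1/47982 - 178/158721 = -14/7997 - 178/158721 = -3645560/1269291837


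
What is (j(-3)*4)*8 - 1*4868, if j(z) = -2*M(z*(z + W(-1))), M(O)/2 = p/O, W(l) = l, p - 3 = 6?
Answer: -4964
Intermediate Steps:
p = 9 (p = 3 + 6 = 9)
M(O) = 18/O (M(O) = 2*(9/O) = 18/O)
j(z) = -36/(z*(-1 + z)) (j(z) = -36/(z*(z - 1)) = -36/(z*(-1 + z)))
(j(-3)*4)*8 - 1*4868 = (-36/(-3*(-1 - 3))*4)*8 - 1*4868 = (-36*(-⅓)/(-4)*4)*8 - 4868 = (-36*(-⅓)*(-¼)*4)*8 - 4868 = -3*4*8 - 4868 = -12*8 - 4868 = -96 - 4868 = -4964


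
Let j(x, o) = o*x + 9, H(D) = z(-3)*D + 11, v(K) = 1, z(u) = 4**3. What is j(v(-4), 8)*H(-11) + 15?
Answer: -11766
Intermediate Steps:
z(u) = 64
H(D) = 11 + 64*D (H(D) = 64*D + 11 = 11 + 64*D)
j(x, o) = 9 + o*x
j(v(-4), 8)*H(-11) + 15 = (9 + 8*1)*(11 + 64*(-11)) + 15 = (9 + 8)*(11 - 704) + 15 = 17*(-693) + 15 = -11781 + 15 = -11766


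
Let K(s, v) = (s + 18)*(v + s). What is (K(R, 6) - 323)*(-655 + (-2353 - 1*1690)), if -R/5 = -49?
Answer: -308611620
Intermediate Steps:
R = 245 (R = -5*(-49) = 245)
K(s, v) = (18 + s)*(s + v)
(K(R, 6) - 323)*(-655 + (-2353 - 1*1690)) = ((245**2 + 18*245 + 18*6 + 245*6) - 323)*(-655 + (-2353 - 1*1690)) = ((60025 + 4410 + 108 + 1470) - 323)*(-655 + (-2353 - 1690)) = (66013 - 323)*(-655 - 4043) = 65690*(-4698) = -308611620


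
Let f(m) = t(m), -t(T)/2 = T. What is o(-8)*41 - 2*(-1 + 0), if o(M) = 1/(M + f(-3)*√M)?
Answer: (-25*I + 24*√2)/(4*(2*I + 3*√2)) ≈ 1.0682 - 1.9767*I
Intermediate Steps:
t(T) = -2*T
f(m) = -2*m
o(M) = 1/(M + 6*√M) (o(M) = 1/(M + (-2*(-3))*√M) = 1/(M + 6*√M))
o(-8)*41 - 2*(-1 + 0) = 41/(-8 + 6*√(-8)) - 2*(-1 + 0) = 41/(-8 + 6*(2*I*√2)) - 2*(-1) = 41/(-8 + 12*I*√2) + 2 = 2 + 41/(-8 + 12*I*√2)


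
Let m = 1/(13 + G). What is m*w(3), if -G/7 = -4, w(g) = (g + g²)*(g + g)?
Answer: 72/41 ≈ 1.7561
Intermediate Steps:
w(g) = 2*g*(g + g²) (w(g) = (g + g²)*(2*g) = 2*g*(g + g²))
G = 28 (G = -7*(-4) = 28)
m = 1/41 (m = 1/(13 + 28) = 1/41 ≈ 0.024390)
m*w(3) = (2*3²*(1 + 3))/41 = (2*9*4)/41 = (1/41)*72 = 72/41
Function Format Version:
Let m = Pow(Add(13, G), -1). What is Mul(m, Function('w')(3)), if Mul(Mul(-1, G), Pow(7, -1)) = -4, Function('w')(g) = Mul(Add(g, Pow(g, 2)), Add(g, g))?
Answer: Rational(72, 41) ≈ 1.7561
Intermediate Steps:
Function('w')(g) = Mul(2, g, Add(g, Pow(g, 2))) (Function('w')(g) = Mul(Add(g, Pow(g, 2)), Mul(2, g)) = Mul(2, g, Add(g, Pow(g, 2))))
G = 28 (G = Mul(-7, -4) = 28)
m = Rational(1, 41) (m = Pow(Add(13, 28), -1) = Pow(41, -1) = Rational(1, 41) ≈ 0.024390)
Mul(m, Function('w')(3)) = Mul(Rational(1, 41), Mul(2, Pow(3, 2), Add(1, 3))) = Mul(Rational(1, 41), Mul(2, 9, 4)) = Mul(Rational(1, 41), 72) = Rational(72, 41)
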